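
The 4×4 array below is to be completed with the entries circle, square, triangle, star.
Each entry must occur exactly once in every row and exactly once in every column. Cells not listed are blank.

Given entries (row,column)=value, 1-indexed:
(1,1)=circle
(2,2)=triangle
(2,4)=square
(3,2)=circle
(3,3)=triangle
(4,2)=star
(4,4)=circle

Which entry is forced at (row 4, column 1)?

triangle

Row 1, column 2: row 1 has {circle} and column 2 has {circle, triangle, star}, leaving only square.
Row 1, column 3: row 1 has {circle, square} and column 3 has {triangle}, leaving only star.
Row 1, column 4: row 1 has {circle, square, star} and column 4 has {circle, square}, leaving only triangle.
Row 2, column 1: row 2 has {square, triangle} and column 1 has {circle}, leaving only star.
Row 2, column 3: row 2 has {square, triangle, star} and column 3 has {triangle, star}, leaving only circle.
Row 3, column 1: row 3 has {circle, triangle} and column 1 has {circle, star}, leaving only square.
Row 4 already has {circle, star} and column 1 already has {circle, square, star}, so row 4, column 1 must be triangle.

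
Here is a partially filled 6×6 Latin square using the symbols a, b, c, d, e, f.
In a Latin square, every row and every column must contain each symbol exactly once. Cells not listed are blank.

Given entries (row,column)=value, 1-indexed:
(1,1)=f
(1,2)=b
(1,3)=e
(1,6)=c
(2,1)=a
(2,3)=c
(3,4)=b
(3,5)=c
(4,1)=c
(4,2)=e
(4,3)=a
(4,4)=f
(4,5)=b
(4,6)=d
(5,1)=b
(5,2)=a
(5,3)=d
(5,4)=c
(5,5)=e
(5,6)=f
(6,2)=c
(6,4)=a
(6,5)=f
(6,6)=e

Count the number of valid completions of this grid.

1

Row 1, column 4: eliminating its row and column leaves {d}.
Row 1, column 5: eliminating its row and column leaves {a, d}.
Row 2, column 2: eliminating its row and column leaves {d, f}.
Row 2, column 4: eliminating its row and column leaves {d, e}.
Row 2, column 5: eliminating its row and column leaves {d}.
Row 2, column 6: eliminating its row and column leaves {b}.
Row 3, column 1: eliminating its row and column leaves {d, e}.
Row 3, column 2: eliminating its row and column leaves {d, f}.
Row 3, column 3: eliminating its row and column leaves {f}.
Row 3, column 6: eliminating its row and column leaves {a}.
Row 6, column 1: eliminating its row and column leaves {d}.
Row 6, column 3: eliminating its row and column leaves {b}.
Only one assignment across all blanks avoids any row or column repeat, giving 1 completion.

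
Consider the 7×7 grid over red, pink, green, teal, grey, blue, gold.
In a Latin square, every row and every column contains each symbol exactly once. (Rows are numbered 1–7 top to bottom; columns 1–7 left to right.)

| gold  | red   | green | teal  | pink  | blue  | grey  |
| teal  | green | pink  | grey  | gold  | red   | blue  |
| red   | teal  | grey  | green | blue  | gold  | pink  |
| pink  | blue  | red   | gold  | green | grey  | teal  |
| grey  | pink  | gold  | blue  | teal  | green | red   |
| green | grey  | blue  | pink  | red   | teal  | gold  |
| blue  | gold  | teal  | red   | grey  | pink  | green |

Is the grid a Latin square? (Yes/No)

Each row is a permutation of the 7 symbols, and so is each column.

Yes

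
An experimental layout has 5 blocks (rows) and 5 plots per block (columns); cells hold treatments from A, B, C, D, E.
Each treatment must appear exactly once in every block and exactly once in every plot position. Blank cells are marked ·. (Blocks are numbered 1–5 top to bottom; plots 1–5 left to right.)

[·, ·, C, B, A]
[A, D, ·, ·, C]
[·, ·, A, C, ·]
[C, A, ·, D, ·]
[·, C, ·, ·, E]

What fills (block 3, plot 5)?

D

Block 1, plot 2: block 1 has {A, B, C} and plot 2 has {A, C, D}, leaving only E.
Block 1, plot 1: block 1 has {A, B, C, E} and plot 1 has {A, C}, leaving only D.
Block 2, plot 4: block 2 has {A, C, D} and plot 4 has {B, C, D}, leaving only E.
Block 2, plot 3: block 2 has {A, C, D, E} and plot 3 has {A, C}, leaving only B.
Block 3, plot 2: block 3 has {A, C} and plot 2 has {A, C, D, E}, leaving only B.
Block 3 already has {A, B, C} and plot 5 already has {A, C, E}, so block 3, plot 5 must be D.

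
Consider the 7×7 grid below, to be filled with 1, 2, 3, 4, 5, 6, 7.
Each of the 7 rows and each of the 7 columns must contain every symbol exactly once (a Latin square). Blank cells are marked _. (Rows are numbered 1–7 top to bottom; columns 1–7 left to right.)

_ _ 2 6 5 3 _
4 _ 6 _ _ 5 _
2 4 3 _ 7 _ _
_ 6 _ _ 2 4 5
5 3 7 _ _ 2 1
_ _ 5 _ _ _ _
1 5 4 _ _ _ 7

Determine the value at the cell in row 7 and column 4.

2

Row 1, column 1: row 1 has {2, 3, 5, 6} and column 1 has {1, 2, 4, 5}, leaving only 7.
Row 1, column 2: row 1 has {2, 3, 5, 6, 7} and column 2 has {3, 4, 5, 6}, leaving only 1.
Row 1, column 7: row 1 has {1, 2, 3, 5, 6, 7} and column 7 has {1, 5, 7}, leaving only 4.
Row 3, column 7: row 3 has {2, 3, 4, 7} and column 7 has {1, 4, 5, 7}, leaving only 6.
Row 3, column 6: row 3 has {2, 3, 4, 6, 7} and column 6 has {2, 3, 4, 5}, leaving only 1.
Row 3, column 4: row 3 has {1, 2, 3, 4, 6, 7} and column 4 has {6}, leaving only 5.
Row 4, column 1: row 4 has {2, 4, 5, 6} and column 1 has {1, 2, 4, 5, 7}, leaving only 3.
Row 4, column 3: row 4 has {2, 3, 4, 5, 6} and column 3 has {2, 3, 4, 5, 6, 7}, leaving only 1.
Row 4, column 4: row 4 has {1, 2, 3, 4, 5, 6} and column 4 has {5, 6}, leaving only 7.
Row 5, column 4: row 5 has {1, 2, 3, 5, 7} and column 4 has {5, 6, 7}, leaving only 4.
Row 5, column 5: row 5 has {1, 2, 3, 4, 5, 7} and column 5 has {2, 5, 7}, leaving only 6.
Row 6, column 1: row 6 has {5} and column 1 has {1, 2, 3, 4, 5, 7}, leaving only 6.
Row 6, column 6: row 6 has {5, 6} and column 6 has {1, 2, 3, 4, 5}, leaving only 7.
Row 6, column 2: row 6 has {5, 6, 7} and column 2 has {1, 3, 4, 5, 6}, leaving only 2.
Row 2, column 2: row 2 has {4, 5, 6} and column 2 has {1, 2, 3, 4, 5, 6}, leaving only 7.
Row 6, column 7: row 6 has {2, 5, 6, 7} and column 7 has {1, 4, 5, 6, 7}, leaving only 3.
Row 2, column 7: row 2 has {4, 5, 6, 7} and column 7 has {1, 3, 4, 5, 6, 7}, leaving only 2.
Row 6, column 4: row 6 has {2, 3, 5, 6, 7} and column 4 has {4, 5, 6, 7}, leaving only 1.
Row 2, column 4: row 2 has {2, 4, 5, 6, 7} and column 4 has {1, 4, 5, 6, 7}, leaving only 3.
Row 7 already has {1, 4, 5, 7} and column 4 already has {1, 3, 4, 5, 6, 7}, so row 7, column 4 must be 2.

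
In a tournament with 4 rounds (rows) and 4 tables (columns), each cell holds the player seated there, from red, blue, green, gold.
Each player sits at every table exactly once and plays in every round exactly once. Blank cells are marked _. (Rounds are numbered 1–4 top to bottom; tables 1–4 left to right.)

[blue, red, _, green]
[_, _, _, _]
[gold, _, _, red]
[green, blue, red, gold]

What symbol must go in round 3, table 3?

Round 1, table 3: round 1 has {red, blue, green} and table 3 has {red}, leaving only gold.
Round 2, table 1: round 2 has {} and table 1 has {blue, green, gold}, leaving only red.
Round 2, table 4: round 2 has {red} and table 4 has {red, green, gold}, leaving only blue.
Round 2, table 3: round 2 has {red, blue} and table 3 has {red, gold}, leaving only green.
Round 3 already has {red, gold} and table 3 already has {red, green, gold}, so round 3, table 3 must be blue.

blue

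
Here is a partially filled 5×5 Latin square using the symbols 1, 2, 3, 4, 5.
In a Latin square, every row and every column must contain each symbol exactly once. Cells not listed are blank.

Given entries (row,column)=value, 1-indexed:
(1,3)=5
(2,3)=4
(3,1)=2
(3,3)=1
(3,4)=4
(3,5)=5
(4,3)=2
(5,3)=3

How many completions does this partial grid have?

56

Row 1, column 1: eliminating its row and column leaves {1, 3, 4}.
Row 1, column 2: eliminating its row and column leaves {1, 2, 3, 4}.
Row 1, column 4: eliminating its row and column leaves {1, 2, 3}.
Row 1, column 5: eliminating its row and column leaves {1, 2, 3, 4}.
Row 2, column 1: eliminating its row and column leaves {1, 3, 5}.
Row 2, column 2: eliminating its row and column leaves {1, 2, 3, 5}.
Row 2, column 4: eliminating its row and column leaves {1, 2, 3, 5}.
Row 2, column 5: eliminating its row and column leaves {1, 2, 3}.
Row 3, column 2: eliminating its row and column leaves {3}.
Row 4, column 1: eliminating its row and column leaves {1, 3, 4, 5}.
Row 4, column 2: eliminating its row and column leaves {1, 3, 4, 5}.
Row 4, column 4: eliminating its row and column leaves {1, 3, 5}.
Row 4, column 5: eliminating its row and column leaves {1, 3, 4}.
Row 5, column 1: eliminating its row and column leaves {1, 4, 5}.
Row 5, column 2: eliminating its row and column leaves {1, 2, 4, 5}.
Row 5, column 4: eliminating its row and column leaves {1, 2, 5}.
Row 5, column 5: eliminating its row and column leaves {1, 2, 4}.
Enumerating the assignments across these blanks that avoid any row or column repeat gives 56 completions.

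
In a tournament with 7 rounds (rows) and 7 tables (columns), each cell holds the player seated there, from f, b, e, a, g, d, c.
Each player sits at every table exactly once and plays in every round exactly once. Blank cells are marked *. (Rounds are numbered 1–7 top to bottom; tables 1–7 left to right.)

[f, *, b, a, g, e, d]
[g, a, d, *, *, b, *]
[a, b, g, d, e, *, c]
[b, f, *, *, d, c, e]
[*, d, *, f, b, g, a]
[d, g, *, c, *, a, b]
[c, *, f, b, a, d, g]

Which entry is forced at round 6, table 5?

Round 6 already has {b, a, g, d, c} and table 5 already has {b, e, a, g, d}, so round 6, table 5 must be f.

f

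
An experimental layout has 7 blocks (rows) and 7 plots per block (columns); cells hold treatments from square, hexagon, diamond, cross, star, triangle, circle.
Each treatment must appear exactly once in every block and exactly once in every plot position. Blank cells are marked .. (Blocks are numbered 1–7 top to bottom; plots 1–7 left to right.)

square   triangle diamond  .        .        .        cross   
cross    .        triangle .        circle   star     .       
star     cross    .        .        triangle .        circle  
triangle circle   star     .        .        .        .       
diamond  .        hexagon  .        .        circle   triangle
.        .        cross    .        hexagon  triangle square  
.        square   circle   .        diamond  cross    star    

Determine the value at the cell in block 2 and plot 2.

Block 1, plot 5: block 1 has {square, diamond, cross, triangle} and plot 5 has {hexagon, diamond, triangle, circle}, leaving only star.
Block 1, plot 6: block 1 has {square, diamond, cross, star, triangle} and plot 6 has {cross, star, triangle, circle}, leaving only hexagon.
Block 1, plot 4: block 1 has {square, hexagon, diamond, cross, star, triangle} and plot 4 has {}, leaving only circle.
Block 3, plot 3: block 3 has {cross, star, triangle, circle} and plot 3 has {hexagon, diamond, cross, star, triangle, circle}, leaving only square.
Block 3, plot 6: block 3 has {square, cross, star, triangle, circle} and plot 6 has {hexagon, cross, star, triangle, circle}, leaving only diamond.
Block 3, plot 4: block 3 has {square, diamond, cross, star, triangle, circle} and plot 4 has {circle}, leaving only hexagon.
Block 4, plot 6: block 4 has {star, triangle, circle} and plot 6 has {hexagon, diamond, cross, star, triangle, circle}, leaving only square.
Block 4, plot 5: block 4 has {square, star, triangle, circle} and plot 5 has {hexagon, diamond, star, triangle, circle}, leaving only cross.
Block 4, plot 4: block 4 has {square, cross, star, triangle, circle} and plot 4 has {hexagon, circle}, leaving only diamond.
Block 2, plot 4: block 2 has {cross, star, triangle, circle} and plot 4 has {hexagon, diamond, circle}, leaving only square.
Block 4, plot 7: block 4 has {square, diamond, cross, star, triangle, circle} and plot 7 has {square, cross, star, triangle, circle}, leaving only hexagon.
Block 2, plot 7: block 2 has {square, cross, star, triangle, circle} and plot 7 has {square, hexagon, cross, star, triangle, circle}, leaving only diamond.
Block 2 already has {square, diamond, cross, star, triangle, circle} and plot 2 already has {square, cross, triangle, circle}, so block 2, plot 2 must be hexagon.

hexagon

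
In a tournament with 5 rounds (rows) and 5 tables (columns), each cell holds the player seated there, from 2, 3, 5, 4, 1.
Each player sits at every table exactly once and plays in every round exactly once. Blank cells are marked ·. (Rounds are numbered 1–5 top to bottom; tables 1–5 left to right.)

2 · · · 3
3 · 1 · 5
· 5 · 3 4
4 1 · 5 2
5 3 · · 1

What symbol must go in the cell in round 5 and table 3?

Round 1, table 2: round 1 has {2, 3} and table 2 has {3, 5, 1}, leaving only 4.
Round 1, table 3: round 1 has {2, 3, 4} and table 3 has {1}, leaving only 5.
Round 1, table 4: round 1 has {2, 3, 5, 4} and table 4 has {3, 5}, leaving only 1.
Round 2, table 2: round 2 has {3, 5, 1} and table 2 has {3, 5, 4, 1}, leaving only 2.
Round 2, table 4: round 2 has {2, 3, 5, 1} and table 4 has {3, 5, 1}, leaving only 4.
Round 3, table 1: round 3 has {3, 5, 4} and table 1 has {2, 3, 5, 4}, leaving only 1.
Round 3, table 3: round 3 has {3, 5, 4, 1} and table 3 has {5, 1}, leaving only 2.
Round 5 already has {3, 5, 1} and table 3 already has {2, 5, 1}, so round 5, table 3 must be 4.

4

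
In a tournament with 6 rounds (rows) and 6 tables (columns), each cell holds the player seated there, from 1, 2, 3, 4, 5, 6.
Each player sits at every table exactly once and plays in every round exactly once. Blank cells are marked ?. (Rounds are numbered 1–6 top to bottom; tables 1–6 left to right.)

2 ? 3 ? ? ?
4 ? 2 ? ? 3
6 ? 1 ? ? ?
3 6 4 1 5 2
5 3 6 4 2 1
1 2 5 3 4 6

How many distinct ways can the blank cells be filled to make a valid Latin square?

3

Round 1, table 2: eliminating its round and table leaves {1, 4, 5}.
Round 1, table 4: eliminating its round and table leaves {5, 6}.
Round 1, table 5: eliminating its round and table leaves {1, 6}.
Round 1, table 6: eliminating its round and table leaves {4, 5}.
Round 2, table 2: eliminating its round and table leaves {1, 5}.
Round 2, table 4: eliminating its round and table leaves {5, 6}.
Round 2, table 5: eliminating its round and table leaves {1, 6}.
Round 3, table 2: eliminating its round and table leaves {4, 5}.
Round 3, table 4: eliminating its round and table leaves {2, 5}.
Round 3, table 5: eliminating its round and table leaves {3}.
Round 3, table 6: eliminating its round and table leaves {4, 5}.
Enumerating the assignments across these blanks that avoid any round or table repeat gives 3 completions.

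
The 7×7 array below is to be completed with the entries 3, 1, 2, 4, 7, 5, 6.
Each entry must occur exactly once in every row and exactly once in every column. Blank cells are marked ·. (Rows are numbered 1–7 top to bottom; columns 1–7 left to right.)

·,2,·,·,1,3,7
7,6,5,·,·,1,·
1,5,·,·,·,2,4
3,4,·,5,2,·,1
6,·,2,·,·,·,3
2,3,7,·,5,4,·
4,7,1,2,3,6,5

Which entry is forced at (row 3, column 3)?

Row 1, column 1: row 1 has {3, 1, 2, 7} and column 1 has {3, 1, 2, 4, 7, 6}, leaving only 5.
Row 2, column 5: row 2 has {1, 7, 5, 6} and column 5 has {3, 1, 2, 5}, leaving only 4.
Row 2, column 4: row 2 has {1, 4, 7, 5, 6} and column 4 has {2, 5}, leaving only 3.
Row 2, column 7: row 2 has {3, 1, 4, 7, 5, 6} and column 7 has {3, 1, 4, 7, 5}, leaving only 2.
Row 4, column 3: row 4 has {3, 1, 2, 4, 5} and column 3 has {1, 2, 7, 5}, leaving only 6.
Row 3 already has {1, 2, 4, 5} and column 3 already has {1, 2, 7, 5, 6}, so row 3, column 3 must be 3.

3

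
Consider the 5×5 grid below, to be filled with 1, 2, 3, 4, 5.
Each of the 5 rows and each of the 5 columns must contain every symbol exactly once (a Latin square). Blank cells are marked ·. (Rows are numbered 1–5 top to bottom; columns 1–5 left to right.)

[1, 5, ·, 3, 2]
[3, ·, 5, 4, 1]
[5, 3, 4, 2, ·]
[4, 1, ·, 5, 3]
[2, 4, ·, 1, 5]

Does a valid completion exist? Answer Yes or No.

No

Row 1, column 3: row 1 together with column 3 already contain {1, 2, 3, 4, 5} — every symbol — so nothing can go there. The grid has no valid completion.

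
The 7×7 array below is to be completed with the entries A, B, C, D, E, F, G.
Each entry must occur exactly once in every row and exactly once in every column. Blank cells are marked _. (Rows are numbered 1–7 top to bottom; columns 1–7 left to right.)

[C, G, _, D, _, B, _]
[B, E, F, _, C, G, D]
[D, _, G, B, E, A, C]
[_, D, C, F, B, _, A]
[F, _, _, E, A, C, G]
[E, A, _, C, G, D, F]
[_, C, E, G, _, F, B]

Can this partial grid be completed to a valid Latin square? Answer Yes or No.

Yes

No row or column among the givens repeats a symbol, and propagating forced cells runs into no contradiction.
One valid completion exists (for instance, C G A D F B E / B E F A C G D / D F G B E A C / G D C F B E A / F B D E A C G / E A B C G D F / A C E G D F B).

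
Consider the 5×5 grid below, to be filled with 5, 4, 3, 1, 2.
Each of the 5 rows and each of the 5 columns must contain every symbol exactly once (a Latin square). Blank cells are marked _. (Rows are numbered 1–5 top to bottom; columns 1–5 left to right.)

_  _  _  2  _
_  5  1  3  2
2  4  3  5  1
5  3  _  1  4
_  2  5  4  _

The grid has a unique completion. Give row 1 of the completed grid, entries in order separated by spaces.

3 1 4 2 5

Row 1, column 2: row 1 has {2} and column 2 has {5, 4, 3, 2}, leaving only 1.
Row 1, column 3: row 1 has {1, 2} and column 3 has {5, 3, 1}, leaving only 4.
Row 1, column 1: row 1 has {4, 1, 2} and column 1 has {5, 2}, leaving only 3.
Row 1, column 5: row 1 has {4, 3, 1, 2} and column 5 has {4, 1, 2}, leaving only 5.
So row 1 reads: 3 1 4 2 5.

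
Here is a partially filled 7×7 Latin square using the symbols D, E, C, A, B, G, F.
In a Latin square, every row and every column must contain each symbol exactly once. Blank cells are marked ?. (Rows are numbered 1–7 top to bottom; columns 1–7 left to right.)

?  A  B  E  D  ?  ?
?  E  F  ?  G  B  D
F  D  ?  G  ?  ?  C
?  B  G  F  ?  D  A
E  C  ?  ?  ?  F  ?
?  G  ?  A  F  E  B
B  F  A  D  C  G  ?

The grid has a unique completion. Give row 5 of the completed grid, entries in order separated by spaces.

E C D B A F G

Row 5, column 3: row 5 has {E, C, F} and column 3 has {A, B, G, F}, leaving only D.
Row 5, column 4: row 5 has {D, E, C, F} and column 4 has {D, E, A, G, F}, leaving only B.
Row 5, column 5: row 5 has {D, E, C, B, F} and column 5 has {D, C, G, F}, leaving only A.
Row 5, column 7: row 5 has {D, E, C, A, B, F} and column 7 has {D, C, A, B}, leaving only G.
So row 5 reads: E C D B A F G.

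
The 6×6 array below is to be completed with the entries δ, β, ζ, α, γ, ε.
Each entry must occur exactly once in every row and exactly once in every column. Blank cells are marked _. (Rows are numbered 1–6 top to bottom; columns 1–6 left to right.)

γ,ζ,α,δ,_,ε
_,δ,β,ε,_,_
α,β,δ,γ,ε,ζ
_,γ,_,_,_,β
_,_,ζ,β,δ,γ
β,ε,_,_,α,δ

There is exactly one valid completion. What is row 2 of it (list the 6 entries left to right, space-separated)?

Row 2, column 1: row 2 has {δ, β, ε} and column 1 has {β, α, γ}, leaving only ζ.
Row 2, column 5: row 2 has {δ, β, ζ, ε} and column 5 has {δ, α, ε}, leaving only γ.
Row 2, column 6: row 2 has {δ, β, ζ, γ, ε} and column 6 has {δ, β, ζ, γ, ε}, leaving only α.
So row 2 reads: ζ δ β ε γ α.

ζ δ β ε γ α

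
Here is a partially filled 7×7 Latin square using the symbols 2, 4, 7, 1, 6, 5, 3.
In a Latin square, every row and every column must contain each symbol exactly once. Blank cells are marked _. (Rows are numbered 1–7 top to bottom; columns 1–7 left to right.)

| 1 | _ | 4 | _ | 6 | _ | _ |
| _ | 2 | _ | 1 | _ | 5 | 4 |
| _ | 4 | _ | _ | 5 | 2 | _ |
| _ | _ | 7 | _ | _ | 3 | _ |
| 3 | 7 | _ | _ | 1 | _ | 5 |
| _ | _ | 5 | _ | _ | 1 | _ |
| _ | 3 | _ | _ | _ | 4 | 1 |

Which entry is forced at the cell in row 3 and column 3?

1

Row 1, column 2: row 1 has {4, 1, 6} and column 2 has {2, 4, 7, 3}, leaving only 5.
Row 1, column 6: row 1 has {4, 1, 6, 5} and column 6 has {2, 4, 1, 5, 3}, leaving only 7.
Row 5, column 6: row 5 has {7, 1, 5, 3} and column 6 has {2, 4, 7, 1, 5, 3}, leaving only 6.
Row 5, column 3: row 5 has {7, 1, 6, 5, 3} and column 3 has {4, 7, 5}, leaving only 2.
Row 5, column 4: row 5 has {2, 7, 1, 6, 5, 3} and column 4 has {1}, leaving only 4.
Row 6, column 2: row 6 has {1, 5} and column 2 has {2, 4, 7, 5, 3}, leaving only 6.
Row 4, column 2: row 4 has {7, 3} and column 2 has {2, 4, 7, 6, 5, 3}, leaving only 1.
Row 7, column 3: row 7 has {4, 1, 3} and column 3 has {2, 4, 7, 5}, leaving only 6.
Row 2, column 3: row 2 has {2, 4, 1, 5} and column 3 has {2, 4, 7, 6, 5}, leaving only 3.
Row 3 already has {2, 4, 5} and column 3 already has {2, 4, 7, 6, 5, 3}, so row 3, column 3 must be 1.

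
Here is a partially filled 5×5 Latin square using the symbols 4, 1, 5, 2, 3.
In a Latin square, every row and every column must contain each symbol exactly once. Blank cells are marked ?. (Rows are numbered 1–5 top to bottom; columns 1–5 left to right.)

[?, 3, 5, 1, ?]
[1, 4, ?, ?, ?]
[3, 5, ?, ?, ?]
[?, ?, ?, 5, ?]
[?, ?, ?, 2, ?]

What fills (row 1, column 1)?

Row 2, column 4: row 2 has {4, 1} and column 4 has {1, 5, 2}, leaving only 3.
Row 2, column 3: row 2 has {4, 1, 3} and column 3 has {5}, leaving only 2.
Row 2, column 5: row 2 has {4, 1, 2, 3} and column 5 has {}, leaving only 5.
Row 3, column 4: row 3 has {5, 3} and column 4 has {1, 5, 2, 3}, leaving only 4.
Row 3, column 3: row 3 has {4, 5, 3} and column 3 has {5, 2}, leaving only 1.
Row 3, column 5: row 3 has {4, 1, 5, 3} and column 5 has {5}, leaving only 2.
Row 1, column 5: row 1 has {1, 5, 3} and column 5 has {5, 2}, leaving only 4.
Row 1 already has {4, 1, 5, 3} and column 1 already has {1, 3}, so row 1, column 1 must be 2.

2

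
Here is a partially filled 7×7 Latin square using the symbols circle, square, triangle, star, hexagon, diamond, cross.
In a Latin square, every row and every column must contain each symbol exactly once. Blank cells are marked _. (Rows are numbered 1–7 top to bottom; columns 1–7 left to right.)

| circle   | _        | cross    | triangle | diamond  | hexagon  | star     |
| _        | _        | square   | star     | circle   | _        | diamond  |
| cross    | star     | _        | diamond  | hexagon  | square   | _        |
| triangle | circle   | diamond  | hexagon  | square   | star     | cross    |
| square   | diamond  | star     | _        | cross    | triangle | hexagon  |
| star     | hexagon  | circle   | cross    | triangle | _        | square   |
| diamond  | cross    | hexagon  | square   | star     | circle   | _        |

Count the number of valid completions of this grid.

1

Row 1, column 2: eliminating its row and column leaves {square}.
Row 2, column 1: eliminating its row and column leaves {hexagon}.
Row 2, column 2: eliminating its row and column leaves {triangle}.
Row 2, column 6: eliminating its row and column leaves {cross}.
Row 3, column 3: eliminating its row and column leaves {triangle}.
Row 3, column 7: eliminating its row and column leaves {circle, triangle}.
Row 5, column 4: eliminating its row and column leaves {circle}.
Row 6, column 6: eliminating its row and column leaves {diamond}.
Row 7, column 7: eliminating its row and column leaves {triangle}.
Only one assignment across all blanks avoids any row or column repeat, giving 1 completion.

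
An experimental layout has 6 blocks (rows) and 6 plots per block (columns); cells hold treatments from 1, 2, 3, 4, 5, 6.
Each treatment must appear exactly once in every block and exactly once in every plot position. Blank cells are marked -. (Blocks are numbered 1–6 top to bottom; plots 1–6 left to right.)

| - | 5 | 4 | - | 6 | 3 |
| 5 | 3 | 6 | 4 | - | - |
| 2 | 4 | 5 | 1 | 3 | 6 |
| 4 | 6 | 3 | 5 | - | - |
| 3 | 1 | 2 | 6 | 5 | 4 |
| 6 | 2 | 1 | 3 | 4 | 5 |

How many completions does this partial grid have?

Block 1, plot 1: eliminating its block and plot leaves {1}.
Block 1, plot 4: eliminating its block and plot leaves {2}.
Block 2, plot 5: eliminating its block and plot leaves {1, 2}.
Block 2, plot 6: eliminating its block and plot leaves {1, 2}.
Block 4, plot 5: eliminating its block and plot leaves {1, 2}.
Block 4, plot 6: eliminating its block and plot leaves {1, 2}.
Enumerating the assignments across these blanks that avoid any block or plot repeat gives 2 completions.

2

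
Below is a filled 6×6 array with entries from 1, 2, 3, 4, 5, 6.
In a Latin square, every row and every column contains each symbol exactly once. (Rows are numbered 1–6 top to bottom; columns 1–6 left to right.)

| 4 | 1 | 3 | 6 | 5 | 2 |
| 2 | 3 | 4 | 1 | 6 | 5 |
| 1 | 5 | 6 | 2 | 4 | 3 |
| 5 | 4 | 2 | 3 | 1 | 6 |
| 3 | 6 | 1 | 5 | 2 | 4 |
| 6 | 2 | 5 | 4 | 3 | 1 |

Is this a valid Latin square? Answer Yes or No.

Each row is a permutation of the 6 symbols, and so is each column.

Yes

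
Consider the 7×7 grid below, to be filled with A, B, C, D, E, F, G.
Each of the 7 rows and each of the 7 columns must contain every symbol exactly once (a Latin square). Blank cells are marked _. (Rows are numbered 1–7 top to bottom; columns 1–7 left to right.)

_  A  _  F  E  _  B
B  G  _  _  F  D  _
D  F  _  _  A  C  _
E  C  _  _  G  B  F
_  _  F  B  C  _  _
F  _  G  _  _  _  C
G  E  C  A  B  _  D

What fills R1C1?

Row 1 already has {A, B, E, F} and column 1 already has {B, D, E, F, G}, so row 1, column 1 must be C.

C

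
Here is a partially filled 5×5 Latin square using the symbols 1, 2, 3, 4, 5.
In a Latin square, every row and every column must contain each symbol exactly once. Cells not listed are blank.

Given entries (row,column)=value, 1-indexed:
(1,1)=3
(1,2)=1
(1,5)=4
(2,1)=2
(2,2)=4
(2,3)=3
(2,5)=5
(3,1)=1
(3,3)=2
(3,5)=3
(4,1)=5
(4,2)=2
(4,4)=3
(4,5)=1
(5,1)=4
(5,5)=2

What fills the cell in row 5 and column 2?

Row 1, column 3: row 1 has {1, 3, 4} and column 3 has {2, 3}, leaving only 5.
Row 1, column 4: row 1 has {1, 3, 4, 5} and column 4 has {3}, leaving only 2.
Row 2, column 4: row 2 has {2, 3, 4, 5} and column 4 has {2, 3}, leaving only 1.
Row 3, column 2: row 3 has {1, 2, 3} and column 2 has {1, 2, 4}, leaving only 5.
Row 5 already has {2, 4} and column 2 already has {1, 2, 4, 5}, so row 5, column 2 must be 3.

3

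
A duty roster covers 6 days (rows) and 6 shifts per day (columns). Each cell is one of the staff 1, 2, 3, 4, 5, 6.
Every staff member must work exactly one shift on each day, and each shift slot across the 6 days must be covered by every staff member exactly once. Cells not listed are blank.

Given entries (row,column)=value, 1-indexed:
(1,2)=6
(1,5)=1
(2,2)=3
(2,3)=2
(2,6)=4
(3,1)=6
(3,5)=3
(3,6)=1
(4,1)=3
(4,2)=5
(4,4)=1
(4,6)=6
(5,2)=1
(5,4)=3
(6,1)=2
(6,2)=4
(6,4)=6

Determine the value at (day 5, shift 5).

4

Day 2, shift 4: day 2 has {2, 3, 4} and shift 4 has {1, 3, 6}, leaving only 5.
Day 2, shift 1: day 2 has {2, 3, 4, 5} and shift 1 has {2, 3, 6}, leaving only 1.
Day 2, shift 5: day 2 has {1, 2, 3, 4, 5} and shift 5 has {1, 3}, leaving only 6.
Day 3, shift 2: day 3 has {1, 3, 6} and shift 2 has {1, 3, 4, 5, 6}, leaving only 2.
Day 3, shift 4: day 3 has {1, 2, 3, 6} and shift 4 has {1, 3, 5, 6}, leaving only 4.
Day 1, shift 4: day 1 has {1, 6} and shift 4 has {1, 3, 4, 5, 6}, leaving only 2.
Day 3, shift 3: day 3 has {1, 2, 3, 4, 6} and shift 3 has {2}, leaving only 5.
Day 4, shift 3: day 4 has {1, 3, 5, 6} and shift 3 has {2, 5}, leaving only 4.
Day 1, shift 3: day 1 has {1, 2, 6} and shift 3 has {2, 4, 5}, leaving only 3.
Day 1, shift 6: day 1 has {1, 2, 3, 6} and shift 6 has {1, 4, 6}, leaving only 5.
Day 1, shift 1: day 1 has {1, 2, 3, 5, 6} and shift 1 has {1, 2, 3, 6}, leaving only 4.
Day 4, shift 5: day 4 has {1, 3, 4, 5, 6} and shift 5 has {1, 3, 6}, leaving only 2.
Day 5, shift 1: day 5 has {1, 3} and shift 1 has {1, 2, 3, 4, 6}, leaving only 5.
Day 5 already has {1, 3, 5} and shift 5 already has {1, 2, 3, 6}, so day 5, shift 5 must be 4.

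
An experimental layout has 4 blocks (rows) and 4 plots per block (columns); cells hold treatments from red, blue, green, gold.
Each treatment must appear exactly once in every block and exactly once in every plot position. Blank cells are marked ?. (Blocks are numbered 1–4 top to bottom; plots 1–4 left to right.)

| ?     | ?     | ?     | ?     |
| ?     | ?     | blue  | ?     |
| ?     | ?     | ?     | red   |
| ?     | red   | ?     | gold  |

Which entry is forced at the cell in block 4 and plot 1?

Block 2, plot 4: block 2 has {blue} and plot 4 has {red, gold}, leaving only green.
Block 1, plot 4: block 1 has {} and plot 4 has {red, green, gold}, leaving only blue.
Block 2, plot 2: block 2 has {blue, green} and plot 2 has {red}, leaving only gold.
Block 1, plot 2: block 1 has {blue} and plot 2 has {red, gold}, leaving only green.
Block 2, plot 1: block 2 has {blue, green, gold} and plot 1 has {}, leaving only red.
Block 1, plot 1: block 1 has {blue, green} and plot 1 has {red}, leaving only gold.
Block 1, plot 3: block 1 has {blue, green, gold} and plot 3 has {blue}, leaving only red.
Block 3, plot 2: block 3 has {red} and plot 2 has {red, green, gold}, leaving only blue.
Block 3, plot 1: block 3 has {red, blue} and plot 1 has {red, gold}, leaving only green.
Block 4 already has {red, gold} and plot 1 already has {red, green, gold}, so block 4, plot 1 must be blue.

blue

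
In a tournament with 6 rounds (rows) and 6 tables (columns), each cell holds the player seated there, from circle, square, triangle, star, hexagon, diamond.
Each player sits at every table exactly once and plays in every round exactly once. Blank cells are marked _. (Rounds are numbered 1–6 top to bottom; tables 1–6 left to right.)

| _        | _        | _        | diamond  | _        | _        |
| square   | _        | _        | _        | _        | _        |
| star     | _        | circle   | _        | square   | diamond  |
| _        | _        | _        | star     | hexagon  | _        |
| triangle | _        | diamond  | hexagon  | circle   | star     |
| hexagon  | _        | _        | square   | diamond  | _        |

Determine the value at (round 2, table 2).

diamond

Round 1, table 1: round 1 has {diamond} and table 1 has {square, triangle, star, hexagon}, leaving only circle.
Round 3, table 4: round 3 has {circle, square, star, diamond} and table 4 has {square, star, hexagon, diamond}, leaving only triangle.
Round 2, table 4: round 2 has {square} and table 4 has {square, triangle, star, hexagon, diamond}, leaving only circle.
Round 3, table 2: round 3 has {circle, square, triangle, star, diamond} and table 2 has {}, leaving only hexagon.
Round 4, table 1: round 4 has {star, hexagon} and table 1 has {circle, square, triangle, star, hexagon}, leaving only diamond.
Round 5, table 2: round 5 has {circle, triangle, star, hexagon, diamond} and table 2 has {hexagon}, leaving only square.
Round 2, table 2 is narrowed to {triangle, star, diamond}.
If it were triangle, then round 2, table 6 would be left with no valid symbol.
If it were star, then round 2, table 6 would be left with no valid symbol.
So round 2, table 2 must be diamond.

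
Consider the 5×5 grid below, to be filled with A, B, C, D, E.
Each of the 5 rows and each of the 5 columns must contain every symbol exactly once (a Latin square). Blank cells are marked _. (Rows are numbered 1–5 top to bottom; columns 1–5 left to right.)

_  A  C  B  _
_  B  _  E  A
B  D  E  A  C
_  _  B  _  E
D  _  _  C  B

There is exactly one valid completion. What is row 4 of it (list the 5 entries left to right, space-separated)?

Row 4, column 2: row 4 has {B, E} and column 2 has {A, B, D}, leaving only C.
Row 4, column 1: row 4 has {B, C, E} and column 1 has {B, D}, leaving only A.
Row 4, column 4: row 4 has {A, B, C, E} and column 4 has {A, B, C, E}, leaving only D.
So row 4 reads: A C B D E.

A C B D E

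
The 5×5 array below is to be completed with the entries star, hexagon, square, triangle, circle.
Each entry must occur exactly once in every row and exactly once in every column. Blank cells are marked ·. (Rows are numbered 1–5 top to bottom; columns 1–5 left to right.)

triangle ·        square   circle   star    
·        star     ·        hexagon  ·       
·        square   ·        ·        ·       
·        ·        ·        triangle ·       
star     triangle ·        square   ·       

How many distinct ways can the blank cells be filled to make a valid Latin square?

3

Row 1, column 2: eliminating its row and column leaves {hexagon}.
Row 2, column 1: eliminating its row and column leaves {square, circle}.
Row 2, column 3: eliminating its row and column leaves {triangle, circle}.
Row 2, column 5: eliminating its row and column leaves {square, triangle, circle}.
Row 3, column 1: eliminating its row and column leaves {hexagon, circle}.
Row 3, column 3: eliminating its row and column leaves {star, hexagon, triangle, circle}.
Row 3, column 4: eliminating its row and column leaves {star}.
Row 3, column 5: eliminating its row and column leaves {hexagon, triangle, circle}.
Row 4, column 1: eliminating its row and column leaves {hexagon, square, circle}.
Row 4, column 2: eliminating its row and column leaves {hexagon, circle}.
Row 4, column 3: eliminating its row and column leaves {star, hexagon, circle}.
Row 4, column 5: eliminating its row and column leaves {hexagon, square, circle}.
Row 5, column 3: eliminating its row and column leaves {hexagon, circle}.
Row 5, column 5: eliminating its row and column leaves {hexagon, circle}.
Enumerating the assignments across these blanks that avoid any row or column repeat gives 3 completions.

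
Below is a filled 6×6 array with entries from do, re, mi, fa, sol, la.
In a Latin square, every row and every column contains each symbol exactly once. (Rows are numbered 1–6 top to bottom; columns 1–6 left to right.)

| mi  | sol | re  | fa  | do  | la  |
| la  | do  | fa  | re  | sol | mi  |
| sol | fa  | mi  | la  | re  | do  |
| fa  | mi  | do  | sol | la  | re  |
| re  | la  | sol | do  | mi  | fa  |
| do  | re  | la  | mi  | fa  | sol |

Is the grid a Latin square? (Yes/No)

Yes

Each row is a permutation of the 6 symbols, and so is each column.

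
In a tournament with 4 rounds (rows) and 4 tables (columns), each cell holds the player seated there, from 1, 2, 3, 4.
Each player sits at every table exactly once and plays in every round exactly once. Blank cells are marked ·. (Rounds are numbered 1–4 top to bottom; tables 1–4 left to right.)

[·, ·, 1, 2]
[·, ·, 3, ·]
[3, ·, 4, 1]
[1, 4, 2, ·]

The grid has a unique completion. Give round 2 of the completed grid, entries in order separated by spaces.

Round 2, table 4: round 2 has {3} and table 4 has {1, 2}, leaving only 4.
Round 2, table 1: round 2 has {3, 4} and table 1 has {1, 3}, leaving only 2.
Round 2, table 2: round 2 has {2, 3, 4} and table 2 has {4}, leaving only 1.
So round 2 reads: 2 1 3 4.

2 1 3 4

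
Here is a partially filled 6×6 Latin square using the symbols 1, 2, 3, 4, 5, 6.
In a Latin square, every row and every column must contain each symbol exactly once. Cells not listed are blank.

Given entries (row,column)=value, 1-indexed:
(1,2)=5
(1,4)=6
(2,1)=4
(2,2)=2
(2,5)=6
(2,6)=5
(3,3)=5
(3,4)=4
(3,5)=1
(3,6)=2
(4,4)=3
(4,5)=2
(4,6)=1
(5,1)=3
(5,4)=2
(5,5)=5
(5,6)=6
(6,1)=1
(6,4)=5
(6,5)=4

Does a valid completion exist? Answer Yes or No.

No row or column among the givens repeats a symbol, and propagating forced cells runs into no contradiction.
One valid completion exists (for instance, 2 5 1 6 3 4 / 4 2 3 1 6 5 / 6 3 5 4 1 2 / 5 4 6 3 2 1 / 3 1 4 2 5 6 / 1 6 2 5 4 3).

Yes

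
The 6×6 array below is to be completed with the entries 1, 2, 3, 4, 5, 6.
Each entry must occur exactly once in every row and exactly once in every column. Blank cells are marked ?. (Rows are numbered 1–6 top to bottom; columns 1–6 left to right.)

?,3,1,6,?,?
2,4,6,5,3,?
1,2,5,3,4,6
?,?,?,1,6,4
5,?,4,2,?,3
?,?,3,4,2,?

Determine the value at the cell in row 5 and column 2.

6

Row 1, column 1: row 1 has {1, 3, 6} and column 1 has {1, 2, 5}, leaving only 4.
Row 1, column 5: row 1 has {1, 3, 4, 6} and column 5 has {2, 3, 4, 6}, leaving only 5.
Row 1, column 6: row 1 has {1, 3, 4, 5, 6} and column 6 has {3, 4, 6}, leaving only 2.
Row 2, column 6: row 2 has {2, 3, 4, 5, 6} and column 6 has {2, 3, 4, 6}, leaving only 1.
Row 4, column 1: row 4 has {1, 4, 6} and column 1 has {1, 2, 4, 5}, leaving only 3.
Row 4, column 2: row 4 has {1, 3, 4, 6} and column 2 has {2, 3, 4}, leaving only 5.
Row 4, column 3: row 4 has {1, 3, 4, 5, 6} and column 3 has {1, 3, 4, 5, 6}, leaving only 2.
Row 5, column 5: row 5 has {2, 3, 4, 5} and column 5 has {2, 3, 4, 5, 6}, leaving only 1.
Row 5 already has {1, 2, 3, 4, 5} and column 2 already has {2, 3, 4, 5}, so row 5, column 2 must be 6.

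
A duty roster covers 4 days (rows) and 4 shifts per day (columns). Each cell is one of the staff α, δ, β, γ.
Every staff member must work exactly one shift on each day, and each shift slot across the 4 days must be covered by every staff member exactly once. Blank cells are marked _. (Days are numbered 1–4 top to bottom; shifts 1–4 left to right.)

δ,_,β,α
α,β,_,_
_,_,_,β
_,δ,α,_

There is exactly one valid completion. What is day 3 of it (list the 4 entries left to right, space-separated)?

Day 3, shift 1: day 3 has {β} and shift 1 has {α, δ}, leaving only γ.
Day 3, shift 2: day 3 has {β, γ} and shift 2 has {δ, β}, leaving only α.
Day 3, shift 3: day 3 has {α, β, γ} and shift 3 has {α, β}, leaving only δ.
So day 3 reads: γ α δ β.

γ α δ β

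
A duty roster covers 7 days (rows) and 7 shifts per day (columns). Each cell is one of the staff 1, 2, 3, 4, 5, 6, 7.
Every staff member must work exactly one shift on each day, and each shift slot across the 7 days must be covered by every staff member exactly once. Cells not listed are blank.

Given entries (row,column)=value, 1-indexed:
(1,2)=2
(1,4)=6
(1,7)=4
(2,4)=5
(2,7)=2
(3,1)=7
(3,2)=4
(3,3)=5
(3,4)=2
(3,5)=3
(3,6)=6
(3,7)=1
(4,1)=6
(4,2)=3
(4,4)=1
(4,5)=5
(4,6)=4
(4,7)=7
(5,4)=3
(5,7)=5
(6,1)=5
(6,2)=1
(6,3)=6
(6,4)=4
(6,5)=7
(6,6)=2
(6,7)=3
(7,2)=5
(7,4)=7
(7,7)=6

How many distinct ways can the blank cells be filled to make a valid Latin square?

6

Day 1, shift 1: eliminating its day and shift leaves {1, 3}.
Day 1, shift 3: eliminating its day and shift leaves {1, 3, 7}.
Day 1, shift 5: eliminating its day and shift leaves {1}.
Day 1, shift 6: eliminating its day and shift leaves {1, 3, 5, 7}.
Day 2, shift 1: eliminating its day and shift leaves {1, 3, 4}.
Day 2, shift 2: eliminating its day and shift leaves {6, 7}.
Day 2, shift 3: eliminating its day and shift leaves {1, 3, 4, 7}.
Day 2, shift 5: eliminating its day and shift leaves {1, 4, 6}.
Day 2, shift 6: eliminating its day and shift leaves {1, 3, 7}.
Day 4, shift 3: eliminating its day and shift leaves {2}.
Day 5, shift 1: eliminating its day and shift leaves {1, 2, 4}.
Day 5, shift 2: eliminating its day and shift leaves {6, 7}.
Day 5, shift 3: eliminating its day and shift leaves {1, 2, 4, 7}.
Day 5, shift 5: eliminating its day and shift leaves {1, 2, 4, 6}.
Day 5, shift 6: eliminating its day and shift leaves {1, 7}.
Day 7, shift 1: eliminating its day and shift leaves {1, 2, 3, 4}.
Day 7, shift 3: eliminating its day and shift leaves {1, 2, 3, 4}.
Day 7, shift 5: eliminating its day and shift leaves {1, 2, 4}.
Day 7, shift 6: eliminating its day and shift leaves {1, 3}.
Enumerating the assignments across these blanks that avoid any day or shift repeat gives 6 completions.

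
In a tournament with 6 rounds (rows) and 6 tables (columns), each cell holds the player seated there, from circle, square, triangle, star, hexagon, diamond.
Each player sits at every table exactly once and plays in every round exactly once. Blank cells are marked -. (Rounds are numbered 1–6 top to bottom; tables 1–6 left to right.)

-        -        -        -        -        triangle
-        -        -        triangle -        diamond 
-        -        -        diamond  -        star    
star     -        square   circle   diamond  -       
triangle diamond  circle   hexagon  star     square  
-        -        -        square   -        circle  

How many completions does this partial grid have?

Round 1, table 1: eliminating its round and table leaves {circle, square, hexagon, diamond}.
Round 1, table 2: eliminating its round and table leaves {circle, square, star, hexagon}.
Round 1, table 3: eliminating its round and table leaves {star, hexagon, diamond}.
Round 1, table 4: eliminating its round and table leaves {star}.
Round 1, table 5: eliminating its round and table leaves {circle, square, hexagon}.
Round 2, table 1: eliminating its round and table leaves {circle, square, hexagon}.
Round 2, table 2: eliminating its round and table leaves {circle, square, star, hexagon}.
Round 2, table 3: eliminating its round and table leaves {star, hexagon}.
Round 2, table 5: eliminating its round and table leaves {circle, square, hexagon}.
Round 3, table 1: eliminating its round and table leaves {circle, square, hexagon}.
Round 3, table 2: eliminating its round and table leaves {circle, square, triangle, hexagon}.
Round 3, table 3: eliminating its round and table leaves {triangle, hexagon}.
Round 3, table 5: eliminating its round and table leaves {circle, square, triangle, hexagon}.
Round 4, table 2: eliminating its round and table leaves {triangle, hexagon}.
Round 4, table 6: eliminating its round and table leaves {hexagon}.
Round 6, table 1: eliminating its round and table leaves {hexagon, diamond}.
Round 6, table 2: eliminating its round and table leaves {triangle, star, hexagon}.
Round 6, table 3: eliminating its round and table leaves {triangle, star, hexagon, diamond}.
Round 6, table 5: eliminating its round and table leaves {triangle, hexagon}.
Enumerating the assignments across these blanks that avoid any round or table repeat gives 24 completions.

24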